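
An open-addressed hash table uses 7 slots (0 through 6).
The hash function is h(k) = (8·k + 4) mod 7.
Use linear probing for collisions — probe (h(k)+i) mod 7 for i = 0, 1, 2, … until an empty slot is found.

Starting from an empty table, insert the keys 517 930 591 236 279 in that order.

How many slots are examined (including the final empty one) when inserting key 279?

517: h=3 → slot 3
930: h=3, probe 3,4 → slot 4
591: h=0 → slot 0
236: h=2 → slot 2
279: h=3, probe 3,4,5 → slot 5
Table: [591, -, 236, 517, 930, 279, -]

3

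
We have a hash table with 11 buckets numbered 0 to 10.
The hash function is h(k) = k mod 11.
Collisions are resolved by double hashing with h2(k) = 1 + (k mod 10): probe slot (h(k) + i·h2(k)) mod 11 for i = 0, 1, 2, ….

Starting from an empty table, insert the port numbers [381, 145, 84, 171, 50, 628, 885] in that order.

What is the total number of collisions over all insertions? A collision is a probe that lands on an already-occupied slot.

4

381: h=7 => slot 7
145: h=2 => slot 2
84: h=7, h2=5, probe 7,1 => slot 1
171: h=6 => slot 6
50: h=6, h2=1, probe 6,7,8 => slot 8
628: h=1, h2=9, probe 1,10 => slot 10
885: h=5 => slot 5
Table: [∅, 84, 145, ∅, ∅, 885, 171, 381, 50, ∅, 628]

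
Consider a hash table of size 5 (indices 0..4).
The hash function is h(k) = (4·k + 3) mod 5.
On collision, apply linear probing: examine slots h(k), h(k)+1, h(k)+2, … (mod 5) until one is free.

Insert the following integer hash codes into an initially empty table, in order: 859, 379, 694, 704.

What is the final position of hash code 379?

859 hashes to 4; slot 4 is free => place at 4.
379 hashes to 4; 4 taken => place at 0.
694 hashes to 4; 4,0 taken => place at 1.
704 hashes to 4; 4,0,1 taken => place at 2.
Table: [379, 694, 704, ., 859]

0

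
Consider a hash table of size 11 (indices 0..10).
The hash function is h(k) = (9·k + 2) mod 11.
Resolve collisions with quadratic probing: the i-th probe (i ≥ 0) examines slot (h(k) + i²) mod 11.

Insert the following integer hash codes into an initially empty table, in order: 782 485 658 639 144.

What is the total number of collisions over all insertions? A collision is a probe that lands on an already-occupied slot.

6

782 hashes to 0; slot 0 is free → place at 0.
485 hashes to 0; 0 taken → place at 1.
658 hashes to 6; slot 6 is free → place at 6.
639 hashes to 0; 0,1 taken → place at 4.
144 hashes to 0; 0,1,4 taken → place at 9.
Table: [782, 485, ∅, ∅, 639, ∅, 658, ∅, ∅, 144, ∅]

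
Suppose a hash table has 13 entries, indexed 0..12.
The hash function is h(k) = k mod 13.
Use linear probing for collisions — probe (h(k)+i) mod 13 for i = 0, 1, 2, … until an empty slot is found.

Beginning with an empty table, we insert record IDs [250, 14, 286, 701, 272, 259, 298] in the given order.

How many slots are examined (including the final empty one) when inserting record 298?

250 hashes to 3; slot 3 is free → place at 3.
14 hashes to 1; slot 1 is free → place at 1.
286 hashes to 0; slot 0 is free → place at 0.
701 hashes to 12; slot 12 is free → place at 12.
272 hashes to 12; 12,0,1 taken → place at 2.
259 hashes to 12; 12,0,1,2,3 taken → place at 4.
298 hashes to 12; 12,0,1,2,3,4 taken → place at 5.
Table: [286, 14, 272, 250, 259, 298, -, -, -, -, -, -, 701]

7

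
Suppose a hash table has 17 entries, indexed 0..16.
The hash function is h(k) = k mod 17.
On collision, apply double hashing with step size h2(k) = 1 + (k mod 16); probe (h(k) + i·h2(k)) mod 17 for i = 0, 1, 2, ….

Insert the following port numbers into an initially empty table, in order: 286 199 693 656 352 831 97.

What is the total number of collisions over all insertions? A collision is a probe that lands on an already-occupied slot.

9

286 hashes to 14; slot 14 is free -> place at 14.
199 hashes to 12; slot 12 is free -> place at 12.
693 hashes to 13; slot 13 is free -> place at 13.
656 hashes to 10; slot 10 is free -> place at 10.
352 hashes to 12, h2=1; 12,13,14 taken -> place at 15.
831 hashes to 15, h2=16; 15,14,13,12 taken -> place at 11.
97 hashes to 12, h2=2; 12,14 taken -> place at 16.
Table: [_, _, _, _, _, _, _, _, _, _, 656, 831, 199, 693, 286, 352, 97]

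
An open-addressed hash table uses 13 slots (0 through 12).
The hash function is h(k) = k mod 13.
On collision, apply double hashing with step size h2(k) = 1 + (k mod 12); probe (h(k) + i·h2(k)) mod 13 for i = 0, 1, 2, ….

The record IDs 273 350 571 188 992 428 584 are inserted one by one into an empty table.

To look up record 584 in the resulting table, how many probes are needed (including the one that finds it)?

5

273: h=0 => slot 0
350: h=12 => slot 12
571: h=12, h2=8, probe 12,7 => slot 7
188: h=6 => slot 6
992: h=4 => slot 4
428: h=12, h2=9, probe 12,8 => slot 8
584: h=12, h2=9, probe 12,8,4,0,9 => slot 9
Table: [273, ., ., ., 992, ., 188, 571, 428, 584, ., ., 350]
Lookup 584: h=12, h2=9, probe 12,8,4,0,9 → found at 9.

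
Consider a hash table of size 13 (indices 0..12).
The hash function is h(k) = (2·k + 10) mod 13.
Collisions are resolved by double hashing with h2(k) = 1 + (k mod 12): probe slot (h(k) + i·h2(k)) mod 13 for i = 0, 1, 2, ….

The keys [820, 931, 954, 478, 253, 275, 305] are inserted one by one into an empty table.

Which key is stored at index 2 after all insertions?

305

820: h=12 -> slot 12
931: h=0 -> slot 0
954: h=7 -> slot 7
478: h=4 -> slot 4
253: h=9 -> slot 9
275: h=1 -> slot 1
305: h=9, h2=6, probe 9,2 -> slot 2
Table: [931, 275, 305, _, 478, _, _, 954, _, 253, _, _, 820]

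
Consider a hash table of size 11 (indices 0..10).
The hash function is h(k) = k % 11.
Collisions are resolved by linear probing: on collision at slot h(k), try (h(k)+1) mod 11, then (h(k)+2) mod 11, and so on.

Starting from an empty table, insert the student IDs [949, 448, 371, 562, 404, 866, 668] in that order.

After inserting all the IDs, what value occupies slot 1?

949: h=3 -> slot 3
448: h=8 -> slot 8
371: h=8, probe 8,9 -> slot 9
562: h=1 -> slot 1
404: h=8, probe 8,9,10 -> slot 10
866: h=8, probe 8,9,10,0 -> slot 0
668: h=8, probe 8,9,10,0,1,2 -> slot 2
Table: [866, 562, 668, 949, ∅, ∅, ∅, ∅, 448, 371, 404]

562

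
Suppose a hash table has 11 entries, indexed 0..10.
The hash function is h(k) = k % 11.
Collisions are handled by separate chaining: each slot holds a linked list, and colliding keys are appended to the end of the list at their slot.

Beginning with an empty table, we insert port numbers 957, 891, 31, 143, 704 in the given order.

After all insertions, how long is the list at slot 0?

4

957 → bucket 0
891 → bucket 0 (collision)
31 → bucket 9
143 → bucket 0 (collision)
704 → bucket 0 (collision)
Final buckets:
0: 957 -> 891 -> 143 -> 704
1: _
2: _
3: _
4: _
5: _
6: _
7: _
8: _
9: 31
10: _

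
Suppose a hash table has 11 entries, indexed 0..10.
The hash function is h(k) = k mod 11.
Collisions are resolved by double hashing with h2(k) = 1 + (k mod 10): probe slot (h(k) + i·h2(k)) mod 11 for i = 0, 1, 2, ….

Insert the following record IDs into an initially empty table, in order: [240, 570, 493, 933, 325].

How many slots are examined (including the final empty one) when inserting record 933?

3

240: h=9 -> slot 9
570: h=9, h2=1, probe 9,10 -> slot 10
493: h=9, h2=4, probe 9,2 -> slot 2
933: h=9, h2=4, probe 9,2,6 -> slot 6
325: h=6, h2=6, probe 6,1 -> slot 1
Table: [_, 325, 493, _, _, _, 933, _, _, 240, 570]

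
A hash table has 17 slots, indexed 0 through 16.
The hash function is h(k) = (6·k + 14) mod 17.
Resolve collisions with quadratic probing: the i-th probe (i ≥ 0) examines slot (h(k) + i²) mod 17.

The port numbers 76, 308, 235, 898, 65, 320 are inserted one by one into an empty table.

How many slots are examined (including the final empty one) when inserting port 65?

76 hashes to 11; slot 11 is free => place at 11.
308 hashes to 9; slot 9 is free => place at 9.
235 hashes to 13; slot 13 is free => place at 13.
898 hashes to 13; 13 taken => place at 14.
65 hashes to 13; 13,14 taken => place at 0.
320 hashes to 13; 13,14,0 taken => place at 5.
Table: [65, —, —, —, —, 320, —, —, —, 308, —, 76, —, 235, 898, —, —]

3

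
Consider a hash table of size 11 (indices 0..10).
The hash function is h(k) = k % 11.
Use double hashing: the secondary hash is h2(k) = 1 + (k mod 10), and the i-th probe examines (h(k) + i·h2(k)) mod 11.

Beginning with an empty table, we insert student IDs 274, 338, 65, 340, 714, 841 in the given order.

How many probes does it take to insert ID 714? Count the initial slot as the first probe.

2

274 hashes to 10; slot 10 is free => place at 10.
338 hashes to 8; slot 8 is free => place at 8.
65 hashes to 10, h2=6; 10 taken => place at 5.
340 hashes to 10, h2=1; 10 taken => place at 0.
714 hashes to 10, h2=5; 10 taken => place at 4.
841 hashes to 5, h2=2; 5 taken => place at 7.
Table: [340, ., ., ., 714, 65, ., 841, 338, ., 274]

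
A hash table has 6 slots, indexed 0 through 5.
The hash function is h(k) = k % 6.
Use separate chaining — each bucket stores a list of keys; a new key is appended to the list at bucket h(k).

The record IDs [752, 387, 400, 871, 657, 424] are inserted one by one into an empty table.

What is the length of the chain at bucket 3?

2

Insert 752: h=2, bucket 2 empty → new chain.
Insert 387: h=3, bucket 3 empty → new chain.
Insert 400: h=4, bucket 4 empty → new chain.
Insert 871: h=1, bucket 1 empty → new chain.
Insert 657: h=3, bucket 3 nonempty → append to chain.
Insert 424: h=4, bucket 4 nonempty → append to chain.
Final buckets:
0: -
1: 871
2: 752
3: 387 -> 657
4: 400 -> 424
5: -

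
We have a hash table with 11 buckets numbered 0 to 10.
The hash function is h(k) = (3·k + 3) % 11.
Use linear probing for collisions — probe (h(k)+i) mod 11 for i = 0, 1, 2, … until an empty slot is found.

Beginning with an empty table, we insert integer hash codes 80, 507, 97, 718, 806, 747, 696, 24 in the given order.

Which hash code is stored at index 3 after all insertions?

80 hashes to 1; slot 1 is free => place at 1.
507 hashes to 6; slot 6 is free => place at 6.
97 hashes to 8; slot 8 is free => place at 8.
718 hashes to 1; 1 taken => place at 2.
806 hashes to 1; 1,2 taken => place at 3.
747 hashes to 0; slot 0 is free => place at 0.
696 hashes to 1; 1,2,3 taken => place at 4.
24 hashes to 9; slot 9 is free => place at 9.
Table: [747, 80, 718, 806, 696, —, 507, —, 97, 24, —]

806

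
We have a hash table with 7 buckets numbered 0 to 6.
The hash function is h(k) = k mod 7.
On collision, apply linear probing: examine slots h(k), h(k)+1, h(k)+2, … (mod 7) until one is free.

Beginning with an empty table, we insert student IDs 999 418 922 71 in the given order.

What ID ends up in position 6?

999 hashes to 5; slot 5 is free → place at 5.
418 hashes to 5; 5 taken → place at 6.
922 hashes to 5; 5,6 taken → place at 0.
71 hashes to 1; slot 1 is free → place at 1.
Table: [922, 71, —, —, —, 999, 418]

418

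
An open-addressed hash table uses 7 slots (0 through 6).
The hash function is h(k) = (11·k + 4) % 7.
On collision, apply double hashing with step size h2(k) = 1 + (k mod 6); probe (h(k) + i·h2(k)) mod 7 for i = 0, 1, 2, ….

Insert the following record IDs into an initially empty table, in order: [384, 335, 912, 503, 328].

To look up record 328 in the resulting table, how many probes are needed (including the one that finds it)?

3

384 hashes to 0; slot 0 is free => place at 0.
335 hashes to 0, h2=6; 0 taken => place at 6.
912 hashes to 5; slot 5 is free => place at 5.
503 hashes to 0, h2=6; 0,6,5 taken => place at 4.
328 hashes to 0, h2=5; 0,5 taken => place at 3.
Table: [384, _, _, 328, 503, 912, 335]
Lookup 328: h=0, h2=5, probe 0,5,3 → found at 3.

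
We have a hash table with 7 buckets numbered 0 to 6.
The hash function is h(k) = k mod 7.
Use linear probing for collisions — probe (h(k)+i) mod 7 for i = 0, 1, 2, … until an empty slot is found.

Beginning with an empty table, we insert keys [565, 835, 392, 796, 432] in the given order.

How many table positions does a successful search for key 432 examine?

Insert 565: h=5, slot 5 empty => index 5.
Insert 835: h=2, slot 2 empty => index 2.
Insert 392: h=0, slot 0 empty => index 0.
Insert 796: h=5, slot 5 occupied => index 6.
Insert 432: h=5, slots 5,6,0 occupied => index 1.
Table: [392, 432, 835, ., ., 565, 796]
Lookup 432: h=5, probe 5,6,0,1 → found at 1.

4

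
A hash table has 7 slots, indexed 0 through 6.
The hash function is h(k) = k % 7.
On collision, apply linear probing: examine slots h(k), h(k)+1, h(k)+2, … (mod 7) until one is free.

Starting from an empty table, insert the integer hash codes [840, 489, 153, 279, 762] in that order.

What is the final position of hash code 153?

Insert 840: h=0, slot 0 empty → index 0.
Insert 489: h=6, slot 6 empty → index 6.
Insert 153: h=6, slots 6,0 occupied → index 1.
Insert 279: h=6, slots 6,0,1 occupied → index 2.
Insert 762: h=6, slots 6,0,1,2 occupied → index 3.
Table: [840, 153, 279, 762, -, -, 489]

1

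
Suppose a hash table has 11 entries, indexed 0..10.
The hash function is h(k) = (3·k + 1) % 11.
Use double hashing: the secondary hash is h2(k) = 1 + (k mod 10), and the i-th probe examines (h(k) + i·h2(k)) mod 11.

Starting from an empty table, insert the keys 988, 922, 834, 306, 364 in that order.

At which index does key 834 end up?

Insert 988: h=6, slot 6 empty -> index 6.
Insert 922: h=6, h2=3, slot 6 occupied -> index 9.
Insert 834: h=6, h2=5, slot 6 occupied -> index 0.
Insert 306: h=6, h2=7, slot 6 occupied -> index 2.
Insert 364: h=4, slot 4 empty -> index 4.
Table: [834, _, 306, _, 364, _, 988, _, _, 922, _]

0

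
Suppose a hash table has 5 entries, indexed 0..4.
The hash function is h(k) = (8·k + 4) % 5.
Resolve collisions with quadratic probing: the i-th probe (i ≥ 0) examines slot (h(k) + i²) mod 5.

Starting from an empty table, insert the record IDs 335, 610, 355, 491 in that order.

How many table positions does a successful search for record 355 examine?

335: h=4 => slot 4
610: h=4, probe 4,0 => slot 0
355: h=4, probe 4,0,3 => slot 3
491: h=2 => slot 2
Table: [610, -, 491, 355, 335]
Lookup 355: h=4, probe 4,0,3 → found at 3.

3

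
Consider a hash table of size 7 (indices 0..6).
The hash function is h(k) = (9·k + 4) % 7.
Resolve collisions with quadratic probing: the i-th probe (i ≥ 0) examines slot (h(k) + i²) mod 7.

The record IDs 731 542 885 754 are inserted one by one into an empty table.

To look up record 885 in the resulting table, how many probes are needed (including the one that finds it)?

3

731: h=3 -> slot 3
542: h=3, probe 3,4 -> slot 4
885: h=3, probe 3,4,0 -> slot 0
754: h=0, probe 0,1 -> slot 1
Table: [885, 754, —, 731, 542, —, —]
Lookup 885: h=3, probe 3,4,0 → found at 0.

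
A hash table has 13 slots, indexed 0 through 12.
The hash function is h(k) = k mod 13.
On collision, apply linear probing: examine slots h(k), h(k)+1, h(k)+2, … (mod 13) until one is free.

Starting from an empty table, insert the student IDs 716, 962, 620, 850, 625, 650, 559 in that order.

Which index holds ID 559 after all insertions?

Insert 716: h=1, slot 1 empty → index 1.
Insert 962: h=0, slot 0 empty → index 0.
Insert 620: h=9, slot 9 empty → index 9.
Insert 850: h=5, slot 5 empty → index 5.
Insert 625: h=1, slot 1 occupied → index 2.
Insert 650: h=0, slots 0,1,2 occupied → index 3.
Insert 559: h=0, slots 0,1,2,3 occupied → index 4.
Table: [962, 716, 625, 650, 559, 850, ∅, ∅, ∅, 620, ∅, ∅, ∅]

4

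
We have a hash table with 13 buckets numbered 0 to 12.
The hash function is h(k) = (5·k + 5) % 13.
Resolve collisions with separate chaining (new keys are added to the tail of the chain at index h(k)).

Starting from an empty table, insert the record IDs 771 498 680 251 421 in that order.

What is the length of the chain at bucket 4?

Insert 771: h=12, bucket 12 empty → new chain.
Insert 498: h=12, bucket 12 nonempty → append to chain.
Insert 680: h=12, bucket 12 nonempty → append to chain.
Insert 251: h=12, bucket 12 nonempty → append to chain.
Insert 421: h=4, bucket 4 empty → new chain.
Final buckets:
0: .
1: .
2: .
3: .
4: 421
5: .
6: .
7: .
8: .
9: .
10: .
11: .
12: 771 -> 498 -> 680 -> 251

1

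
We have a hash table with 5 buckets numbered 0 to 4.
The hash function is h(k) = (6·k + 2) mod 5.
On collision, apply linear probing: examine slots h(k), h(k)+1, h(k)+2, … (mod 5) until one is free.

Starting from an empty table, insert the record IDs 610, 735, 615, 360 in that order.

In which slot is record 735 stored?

3

610: h=2 => slot 2
735: h=2, probe 2,3 => slot 3
615: h=2, probe 2,3,4 => slot 4
360: h=2, probe 2,3,4,0 => slot 0
Table: [360, -, 610, 735, 615]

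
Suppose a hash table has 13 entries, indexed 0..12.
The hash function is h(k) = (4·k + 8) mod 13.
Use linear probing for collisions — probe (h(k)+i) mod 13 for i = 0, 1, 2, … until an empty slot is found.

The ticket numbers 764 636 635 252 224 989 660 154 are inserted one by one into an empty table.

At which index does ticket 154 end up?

1

764: h=9 → slot 9
636: h=4 → slot 4
635: h=0 → slot 0
252: h=2 → slot 2
224: h=7 → slot 7
989: h=12 → slot 12
660: h=9, probe 9,10 → slot 10
154: h=0, probe 0,1 → slot 1
Table: [635, 154, 252, —, 636, —, —, 224, —, 764, 660, —, 989]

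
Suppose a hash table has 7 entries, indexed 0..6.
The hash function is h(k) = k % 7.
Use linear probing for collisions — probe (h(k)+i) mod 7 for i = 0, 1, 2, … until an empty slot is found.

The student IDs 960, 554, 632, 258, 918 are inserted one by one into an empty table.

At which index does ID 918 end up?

960 hashes to 1; slot 1 is free -> place at 1.
554 hashes to 1; 1 taken -> place at 2.
632 hashes to 2; 2 taken -> place at 3.
258 hashes to 6; slot 6 is free -> place at 6.
918 hashes to 1; 1,2,3 taken -> place at 4.
Table: [., 960, 554, 632, 918, ., 258]

4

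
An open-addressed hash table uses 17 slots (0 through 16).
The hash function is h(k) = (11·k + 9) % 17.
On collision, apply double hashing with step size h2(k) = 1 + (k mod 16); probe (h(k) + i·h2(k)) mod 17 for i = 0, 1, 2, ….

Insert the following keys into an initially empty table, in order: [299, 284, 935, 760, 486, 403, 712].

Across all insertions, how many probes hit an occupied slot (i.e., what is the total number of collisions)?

4

Insert 299: h=0, slot 0 empty => index 0.
Insert 284: h=5, slot 5 empty => index 5.
Insert 935: h=9, slot 9 empty => index 9.
Insert 760: h=5, h2=9, slot 5 occupied => index 14.
Insert 486: h=0, h2=7, slot 0 occupied => index 7.
Insert 403: h=5, h2=4, slots 5,9 occupied => index 13.
Insert 712: h=4, slot 4 empty => index 4.
Table: [299, -, -, -, 712, 284, -, 486, -, 935, -, -, -, 403, 760, -, -]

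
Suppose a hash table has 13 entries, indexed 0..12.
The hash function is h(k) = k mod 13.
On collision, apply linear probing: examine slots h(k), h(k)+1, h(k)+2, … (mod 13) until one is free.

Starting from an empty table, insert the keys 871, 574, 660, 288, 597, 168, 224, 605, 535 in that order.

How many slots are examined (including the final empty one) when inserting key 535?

Insert 871: h=0, slot 0 empty → index 0.
Insert 574: h=2, slot 2 empty → index 2.
Insert 660: h=10, slot 10 empty → index 10.
Insert 288: h=2, slot 2 occupied → index 3.
Insert 597: h=12, slot 12 empty → index 12.
Insert 168: h=12, slots 12,0 occupied → index 1.
Insert 224: h=3, slot 3 occupied → index 4.
Insert 605: h=7, slot 7 empty → index 7.
Insert 535: h=2, slots 2,3,4 occupied → index 5.
Table: [871, 168, 574, 288, 224, 535, -, 605, -, -, 660, -, 597]

4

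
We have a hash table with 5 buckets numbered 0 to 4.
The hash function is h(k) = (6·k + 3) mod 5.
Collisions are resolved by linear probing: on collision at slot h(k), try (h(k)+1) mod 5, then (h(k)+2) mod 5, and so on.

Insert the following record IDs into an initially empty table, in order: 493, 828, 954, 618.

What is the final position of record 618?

4

Insert 493: h=1, slot 1 empty -> index 1.
Insert 828: h=1, slot 1 occupied -> index 2.
Insert 954: h=2, slot 2 occupied -> index 3.
Insert 618: h=1, slots 1,2,3 occupied -> index 4.
Table: [., 493, 828, 954, 618]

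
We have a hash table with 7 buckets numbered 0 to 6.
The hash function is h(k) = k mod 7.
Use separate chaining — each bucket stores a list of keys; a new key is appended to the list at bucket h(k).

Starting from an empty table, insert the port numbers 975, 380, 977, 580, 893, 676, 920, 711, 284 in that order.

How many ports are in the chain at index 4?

Insert 975: h=2, bucket 2 empty -> new chain.
Insert 380: h=2, bucket 2 nonempty -> append to chain.
Insert 977: h=4, bucket 4 empty -> new chain.
Insert 580: h=6, bucket 6 empty -> new chain.
Insert 893: h=4, bucket 4 nonempty -> append to chain.
Insert 676: h=4, bucket 4 nonempty -> append to chain.
Insert 920: h=3, bucket 3 empty -> new chain.
Insert 711: h=4, bucket 4 nonempty -> append to chain.
Insert 284: h=4, bucket 4 nonempty -> append to chain.
Final buckets:
0: -
1: -
2: 975 -> 380
3: 920
4: 977 -> 893 -> 676 -> 711 -> 284
5: -
6: 580

5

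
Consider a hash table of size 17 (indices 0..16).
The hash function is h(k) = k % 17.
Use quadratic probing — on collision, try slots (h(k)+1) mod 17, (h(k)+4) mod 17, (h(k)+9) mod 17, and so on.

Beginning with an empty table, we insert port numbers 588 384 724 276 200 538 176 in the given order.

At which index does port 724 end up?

Insert 588: h=10, slot 10 empty -> index 10.
Insert 384: h=10, slot 10 occupied -> index 11.
Insert 724: h=10, slots 10,11 occupied -> index 14.
Insert 276: h=4, slot 4 empty -> index 4.
Insert 200: h=13, slot 13 empty -> index 13.
Insert 538: h=11, slot 11 occupied -> index 12.
Insert 176: h=6, slot 6 empty -> index 6.
Table: [∅, ∅, ∅, ∅, 276, ∅, 176, ∅, ∅, ∅, 588, 384, 538, 200, 724, ∅, ∅]

14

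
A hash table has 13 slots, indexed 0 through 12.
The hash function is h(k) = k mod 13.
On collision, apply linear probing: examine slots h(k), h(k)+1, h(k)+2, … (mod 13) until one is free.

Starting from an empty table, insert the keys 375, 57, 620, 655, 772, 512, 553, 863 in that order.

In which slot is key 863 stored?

375: h=11 → slot 11
57: h=5 → slot 5
620: h=9 → slot 9
655: h=5, probe 5,6 → slot 6
772: h=5, probe 5,6,7 → slot 7
512: h=5, probe 5,6,7,8 → slot 8
553: h=7, probe 7,8,9,10 → slot 10
863: h=5, probe 5,6,7,8,9,10,11,12 → slot 12
Table: [_, _, _, _, _, 57, 655, 772, 512, 620, 553, 375, 863]

12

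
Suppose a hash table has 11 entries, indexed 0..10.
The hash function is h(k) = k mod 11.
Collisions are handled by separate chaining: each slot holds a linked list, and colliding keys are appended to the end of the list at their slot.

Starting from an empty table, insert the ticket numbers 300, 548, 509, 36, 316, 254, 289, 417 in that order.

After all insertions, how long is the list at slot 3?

300 -> bucket 3
548 -> bucket 9
509 -> bucket 3 (collision)
36 -> bucket 3 (collision)
316 -> bucket 8
254 -> bucket 1
289 -> bucket 3 (collision)
417 -> bucket 10
Final buckets:
0: .
1: 254
2: .
3: 300 -> 509 -> 36 -> 289
4: .
5: .
6: .
7: .
8: 316
9: 548
10: 417

4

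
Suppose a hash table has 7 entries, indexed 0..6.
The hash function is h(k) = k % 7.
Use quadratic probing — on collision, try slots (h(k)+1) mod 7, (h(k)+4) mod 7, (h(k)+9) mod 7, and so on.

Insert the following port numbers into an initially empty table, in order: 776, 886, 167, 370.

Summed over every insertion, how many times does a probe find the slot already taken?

3

Insert 776: h=6, slot 6 empty => index 6.
Insert 886: h=4, slot 4 empty => index 4.
Insert 167: h=6, slot 6 occupied => index 0.
Insert 370: h=6, slots 6,0 occupied => index 3.
Table: [167, —, —, 370, 886, —, 776]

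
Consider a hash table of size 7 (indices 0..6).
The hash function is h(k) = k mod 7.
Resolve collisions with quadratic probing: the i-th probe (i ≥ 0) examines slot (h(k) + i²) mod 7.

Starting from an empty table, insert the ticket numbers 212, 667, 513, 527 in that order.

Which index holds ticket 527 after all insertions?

212: h=2 → slot 2
667: h=2, probe 2,3 → slot 3
513: h=2, probe 2,3,6 → slot 6
527: h=2, probe 2,3,6,4 → slot 4
Table: [∅, ∅, 212, 667, 527, ∅, 513]

4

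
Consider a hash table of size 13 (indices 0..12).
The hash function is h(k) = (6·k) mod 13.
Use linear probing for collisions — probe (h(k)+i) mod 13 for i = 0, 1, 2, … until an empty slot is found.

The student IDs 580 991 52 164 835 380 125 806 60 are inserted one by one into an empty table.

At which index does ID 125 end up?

11

580: h=9 => slot 9
991: h=5 => slot 5
52: h=0 => slot 0
164: h=9, probe 9,10 => slot 10
835: h=5, probe 5,6 => slot 6
380: h=5, probe 5,6,7 => slot 7
125: h=9, probe 9,10,11 => slot 11
806: h=0, probe 0,1 => slot 1
60: h=9, probe 9,10,11,12 => slot 12
Table: [52, 806, ∅, ∅, ∅, 991, 835, 380, ∅, 580, 164, 125, 60]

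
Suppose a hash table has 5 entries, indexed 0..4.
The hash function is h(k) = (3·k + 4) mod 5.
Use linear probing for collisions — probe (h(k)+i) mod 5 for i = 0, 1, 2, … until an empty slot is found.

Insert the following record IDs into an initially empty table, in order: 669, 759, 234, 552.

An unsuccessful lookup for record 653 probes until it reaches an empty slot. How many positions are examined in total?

2

669 hashes to 1; slot 1 is free => place at 1.
759 hashes to 1; 1 taken => place at 2.
234 hashes to 1; 1,2 taken => place at 3.
552 hashes to 0; slot 0 is free => place at 0.
Table: [552, 669, 759, 234, -]
Lookup 653: h=3, probe 3,4 → slot 4 empty, not found.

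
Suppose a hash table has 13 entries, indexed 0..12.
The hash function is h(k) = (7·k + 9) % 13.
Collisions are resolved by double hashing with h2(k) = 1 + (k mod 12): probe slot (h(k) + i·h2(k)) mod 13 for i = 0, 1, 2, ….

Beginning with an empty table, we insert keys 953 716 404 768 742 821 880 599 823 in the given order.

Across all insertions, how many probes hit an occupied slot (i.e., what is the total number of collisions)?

5

953 hashes to 11; slot 11 is free => place at 11.
716 hashes to 3; slot 3 is free => place at 3.
404 hashes to 3, h2=9; 3 taken => place at 12.
768 hashes to 3, h2=1; 3 taken => place at 4.
742 hashes to 3, h2=11; 3 taken => place at 1.
821 hashes to 10; slot 10 is free => place at 10.
880 hashes to 7; slot 7 is free => place at 7.
599 hashes to 3, h2=12; 3 taken => place at 2.
823 hashes to 11, h2=8; 11 taken => place at 6.
Table: [—, 742, 599, 716, 768, —, 823, 880, —, —, 821, 953, 404]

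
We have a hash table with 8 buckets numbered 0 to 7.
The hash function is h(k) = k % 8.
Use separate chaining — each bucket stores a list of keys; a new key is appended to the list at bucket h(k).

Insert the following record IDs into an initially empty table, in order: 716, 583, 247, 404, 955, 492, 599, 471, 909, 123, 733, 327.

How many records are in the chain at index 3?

Insert 716: h=4, bucket 4 empty → new chain.
Insert 583: h=7, bucket 7 empty → new chain.
Insert 247: h=7, bucket 7 nonempty → append to chain.
Insert 404: h=4, bucket 4 nonempty → append to chain.
Insert 955: h=3, bucket 3 empty → new chain.
Insert 492: h=4, bucket 4 nonempty → append to chain.
Insert 599: h=7, bucket 7 nonempty → append to chain.
Insert 471: h=7, bucket 7 nonempty → append to chain.
Insert 909: h=5, bucket 5 empty → new chain.
Insert 123: h=3, bucket 3 nonempty → append to chain.
Insert 733: h=5, bucket 5 nonempty → append to chain.
Insert 327: h=7, bucket 7 nonempty → append to chain.
Final buckets:
0: —
1: —
2: —
3: 955 -> 123
4: 716 -> 404 -> 492
5: 909 -> 733
6: —
7: 583 -> 247 -> 599 -> 471 -> 327

2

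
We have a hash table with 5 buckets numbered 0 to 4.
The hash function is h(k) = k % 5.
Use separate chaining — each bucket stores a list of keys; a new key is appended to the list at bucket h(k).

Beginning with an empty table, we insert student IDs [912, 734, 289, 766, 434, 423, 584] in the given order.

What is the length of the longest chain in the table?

4

912 -> bucket 2
734 -> bucket 4
289 -> bucket 4 (collision)
766 -> bucket 1
434 -> bucket 4 (collision)
423 -> bucket 3
584 -> bucket 4 (collision)
Final buckets:
0: —
1: 766
2: 912
3: 423
4: 734 -> 289 -> 434 -> 584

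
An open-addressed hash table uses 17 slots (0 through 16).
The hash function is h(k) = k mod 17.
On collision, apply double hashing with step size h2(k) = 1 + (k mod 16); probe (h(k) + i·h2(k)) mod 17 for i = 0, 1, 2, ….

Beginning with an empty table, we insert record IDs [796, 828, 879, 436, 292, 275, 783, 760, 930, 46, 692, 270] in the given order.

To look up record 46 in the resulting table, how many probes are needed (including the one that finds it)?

796 hashes to 14; slot 14 is free → place at 14.
828 hashes to 12; slot 12 is free → place at 12.
879 hashes to 12, h2=16; 12 taken → place at 11.
436 hashes to 11, h2=5; 11 taken → place at 16.
292 hashes to 3; slot 3 is free → place at 3.
275 hashes to 3, h2=4; 3 taken → place at 7.
783 hashes to 1; slot 1 is free → place at 1.
760 hashes to 12, h2=9; 12 taken → place at 4.
930 hashes to 12, h2=3; 12 taken → place at 15.
46 hashes to 12, h2=15; 12 taken → place at 10.
692 hashes to 12, h2=5; 12 taken → place at 0.
270 hashes to 15, h2=15; 15 taken → place at 13.
Table: [692, 783, —, 292, 760, —, —, 275, —, —, 46, 879, 828, 270, 796, 930, 436]
Lookup 46: h=12, h2=15, probe 12,10 → found at 10.

2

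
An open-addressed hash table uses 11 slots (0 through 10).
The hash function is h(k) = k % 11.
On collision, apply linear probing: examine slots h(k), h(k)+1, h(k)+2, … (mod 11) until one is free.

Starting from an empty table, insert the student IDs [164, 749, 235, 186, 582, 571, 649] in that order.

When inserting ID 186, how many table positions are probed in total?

164: h=10 → slot 10
749: h=1 → slot 1
235: h=4 → slot 4
186: h=10, probe 10,0 → slot 0
582: h=10, probe 10,0,1,2 → slot 2
571: h=10, probe 10,0,1,2,3 → slot 3
649: h=0, probe 0,1,2,3,4,5 → slot 5
Table: [186, 749, 582, 571, 235, 649, ∅, ∅, ∅, ∅, 164]

2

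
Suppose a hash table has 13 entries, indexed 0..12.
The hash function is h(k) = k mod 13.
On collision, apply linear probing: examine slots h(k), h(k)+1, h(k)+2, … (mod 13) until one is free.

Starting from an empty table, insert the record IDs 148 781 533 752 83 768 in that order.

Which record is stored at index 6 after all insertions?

Insert 148: h=5, slot 5 empty => index 5.
Insert 781: h=1, slot 1 empty => index 1.
Insert 533: h=0, slot 0 empty => index 0.
Insert 752: h=11, slot 11 empty => index 11.
Insert 83: h=5, slot 5 occupied => index 6.
Insert 768: h=1, slot 1 occupied => index 2.
Table: [533, 781, 768, —, —, 148, 83, —, —, —, —, 752, —]

83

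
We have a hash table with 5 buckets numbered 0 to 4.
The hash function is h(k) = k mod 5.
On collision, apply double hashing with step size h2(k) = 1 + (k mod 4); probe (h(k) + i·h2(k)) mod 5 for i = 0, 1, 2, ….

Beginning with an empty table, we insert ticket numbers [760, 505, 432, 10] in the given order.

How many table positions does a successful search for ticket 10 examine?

3

Insert 760: h=0, slot 0 empty → index 0.
Insert 505: h=0, h2=2, slot 0 occupied → index 2.
Insert 432: h=2, h2=1, slot 2 occupied → index 3.
Insert 10: h=0, h2=3, slots 0,3 occupied → index 1.
Table: [760, 10, 505, 432, .]
Lookup 10: h=0, h2=3, probe 0,3,1 → found at 1.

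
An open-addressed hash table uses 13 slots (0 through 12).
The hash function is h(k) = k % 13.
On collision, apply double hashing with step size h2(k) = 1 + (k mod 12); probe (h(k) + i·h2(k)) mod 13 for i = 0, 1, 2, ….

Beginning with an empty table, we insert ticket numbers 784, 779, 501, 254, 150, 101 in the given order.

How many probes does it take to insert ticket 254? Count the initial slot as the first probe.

784 hashes to 4; slot 4 is free -> place at 4.
779 hashes to 12; slot 12 is free -> place at 12.
501 hashes to 7; slot 7 is free -> place at 7.
254 hashes to 7, h2=3; 7 taken -> place at 10.
150 hashes to 7, h2=7; 7 taken -> place at 1.
101 hashes to 10, h2=6; 10 taken -> place at 3.
Table: [., 150, ., 101, 784, ., ., 501, ., ., 254, ., 779]

2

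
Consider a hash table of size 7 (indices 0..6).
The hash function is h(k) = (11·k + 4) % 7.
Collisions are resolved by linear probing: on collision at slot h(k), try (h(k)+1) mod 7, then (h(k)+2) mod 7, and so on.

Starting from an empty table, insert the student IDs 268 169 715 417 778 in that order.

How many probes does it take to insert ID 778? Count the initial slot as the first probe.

3

Insert 268: h=5, slot 5 empty => index 5.
Insert 169: h=1, slot 1 empty => index 1.
Insert 715: h=1, slot 1 occupied => index 2.
Insert 417: h=6, slot 6 empty => index 6.
Insert 778: h=1, slots 1,2 occupied => index 3.
Table: [—, 169, 715, 778, —, 268, 417]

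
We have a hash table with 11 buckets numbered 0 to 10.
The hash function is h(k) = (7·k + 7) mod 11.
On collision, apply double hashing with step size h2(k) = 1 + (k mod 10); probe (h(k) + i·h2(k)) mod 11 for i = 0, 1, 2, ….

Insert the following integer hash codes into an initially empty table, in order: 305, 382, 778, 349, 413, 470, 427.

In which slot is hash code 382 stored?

305: h=8 => slot 8
382: h=8, h2=3, probe 8,0 => slot 0
778: h=8, h2=9, probe 8,6 => slot 6
349: h=8, h2=10, probe 8,7 => slot 7
413: h=5 => slot 5
470: h=8, h2=1, probe 8,9 => slot 9
427: h=4 => slot 4
Table: [382, _, _, _, 427, 413, 778, 349, 305, 470, _]

0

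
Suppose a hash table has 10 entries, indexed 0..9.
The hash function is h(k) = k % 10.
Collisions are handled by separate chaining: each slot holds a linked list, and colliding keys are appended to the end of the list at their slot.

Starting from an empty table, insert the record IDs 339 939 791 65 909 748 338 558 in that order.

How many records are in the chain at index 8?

3

Insert 339: h=9, bucket 9 empty -> new chain.
Insert 939: h=9, bucket 9 nonempty -> append to chain.
Insert 791: h=1, bucket 1 empty -> new chain.
Insert 65: h=5, bucket 5 empty -> new chain.
Insert 909: h=9, bucket 9 nonempty -> append to chain.
Insert 748: h=8, bucket 8 empty -> new chain.
Insert 338: h=8, bucket 8 nonempty -> append to chain.
Insert 558: h=8, bucket 8 nonempty -> append to chain.
Final buckets:
0: -
1: 791
2: -
3: -
4: -
5: 65
6: -
7: -
8: 748 -> 338 -> 558
9: 339 -> 939 -> 909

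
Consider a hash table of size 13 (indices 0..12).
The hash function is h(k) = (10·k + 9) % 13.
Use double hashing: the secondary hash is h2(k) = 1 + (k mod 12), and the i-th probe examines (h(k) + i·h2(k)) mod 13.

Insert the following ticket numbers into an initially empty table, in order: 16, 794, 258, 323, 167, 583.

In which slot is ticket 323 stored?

16: h=0 => slot 0
794: h=6 => slot 6
258: h=2 => slot 2
323: h=2, h2=12, probe 2,1 => slot 1
167: h=2, h2=12, probe 2,1,0,12 => slot 12
583: h=2, h2=8, probe 2,10 => slot 10
Table: [16, 323, 258, ., ., ., 794, ., ., ., 583, ., 167]

1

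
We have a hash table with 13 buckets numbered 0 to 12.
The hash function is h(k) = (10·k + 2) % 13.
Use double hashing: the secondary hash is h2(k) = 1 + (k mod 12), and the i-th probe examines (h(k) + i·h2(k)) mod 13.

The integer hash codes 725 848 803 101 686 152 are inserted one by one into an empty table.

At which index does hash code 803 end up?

10

725 hashes to 11; slot 11 is free → place at 11.
848 hashes to 6; slot 6 is free → place at 6.
803 hashes to 11, h2=12; 11 taken → place at 10.
101 hashes to 11, h2=6; 11 taken → place at 4.
686 hashes to 11, h2=3; 11 taken → place at 1.
152 hashes to 1, h2=9; 1,10,6 taken → place at 2.
Table: [-, 686, 152, -, 101, -, 848, -, -, -, 803, 725, -]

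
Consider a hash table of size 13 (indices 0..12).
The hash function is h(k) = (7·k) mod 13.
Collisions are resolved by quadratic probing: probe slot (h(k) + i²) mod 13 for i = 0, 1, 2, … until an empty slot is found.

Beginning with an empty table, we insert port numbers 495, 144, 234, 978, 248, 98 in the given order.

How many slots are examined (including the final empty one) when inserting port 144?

Insert 495: h=7, slot 7 empty → index 7.
Insert 144: h=7, slot 7 occupied → index 8.
Insert 234: h=0, slot 0 empty → index 0.
Insert 978: h=8, slot 8 occupied → index 9.
Insert 248: h=7, slots 7,8 occupied → index 11.
Insert 98: h=10, slot 10 empty → index 10.
Table: [234, _, _, _, _, _, _, 495, 144, 978, 98, 248, _]

2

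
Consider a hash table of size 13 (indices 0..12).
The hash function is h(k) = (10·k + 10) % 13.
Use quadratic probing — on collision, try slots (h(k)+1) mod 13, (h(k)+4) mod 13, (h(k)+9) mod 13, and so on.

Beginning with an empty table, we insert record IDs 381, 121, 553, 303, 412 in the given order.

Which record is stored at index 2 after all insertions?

553

Insert 381: h=11, slot 11 empty => index 11.
Insert 121: h=11, slot 11 occupied => index 12.
Insert 553: h=2, slot 2 empty => index 2.
Insert 303: h=11, slots 11,12,2 occupied => index 7.
Insert 412: h=9, slot 9 empty => index 9.
Table: [-, -, 553, -, -, -, -, 303, -, 412, -, 381, 121]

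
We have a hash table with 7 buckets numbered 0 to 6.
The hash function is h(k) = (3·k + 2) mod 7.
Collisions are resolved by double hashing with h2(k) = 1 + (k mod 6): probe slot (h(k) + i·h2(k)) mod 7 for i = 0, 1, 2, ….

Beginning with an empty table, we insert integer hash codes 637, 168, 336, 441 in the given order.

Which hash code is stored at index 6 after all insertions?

637 hashes to 2; slot 2 is free → place at 2.
168 hashes to 2, h2=1; 2 taken → place at 3.
336 hashes to 2, h2=1; 2,3 taken → place at 4.
441 hashes to 2, h2=4; 2 taken → place at 6.
Table: [., ., 637, 168, 336, ., 441]

441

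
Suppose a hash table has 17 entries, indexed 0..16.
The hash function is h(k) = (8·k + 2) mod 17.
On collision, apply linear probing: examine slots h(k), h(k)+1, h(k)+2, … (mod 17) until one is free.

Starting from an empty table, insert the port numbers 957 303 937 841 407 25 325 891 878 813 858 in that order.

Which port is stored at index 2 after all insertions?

Insert 957: h=8, slot 8 empty => index 8.
Insert 303: h=12, slot 12 empty => index 12.
Insert 937: h=1, slot 1 empty => index 1.
Insert 841: h=15, slot 15 empty => index 15.
Insert 407: h=11, slot 11 empty => index 11.
Insert 25: h=15, slot 15 occupied => index 16.
Insert 325: h=1, slot 1 occupied => index 2.
Insert 891: h=7, slot 7 empty => index 7.
Insert 878: h=5, slot 5 empty => index 5.
Insert 813: h=12, slot 12 occupied => index 13.
Insert 858: h=15, slots 15,16 occupied => index 0.
Table: [858, 937, 325, _, _, 878, _, 891, 957, _, _, 407, 303, 813, _, 841, 25]

325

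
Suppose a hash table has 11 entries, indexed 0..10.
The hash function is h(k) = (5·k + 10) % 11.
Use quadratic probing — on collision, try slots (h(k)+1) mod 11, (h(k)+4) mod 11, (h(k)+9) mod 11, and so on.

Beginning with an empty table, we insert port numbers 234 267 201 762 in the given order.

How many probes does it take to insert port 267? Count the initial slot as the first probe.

2

234: h=3 -> slot 3
267: h=3, probe 3,4 -> slot 4
201: h=3, probe 3,4,7 -> slot 7
762: h=3, probe 3,4,7,1 -> slot 1
Table: [., 762, ., 234, 267, ., ., 201, ., ., .]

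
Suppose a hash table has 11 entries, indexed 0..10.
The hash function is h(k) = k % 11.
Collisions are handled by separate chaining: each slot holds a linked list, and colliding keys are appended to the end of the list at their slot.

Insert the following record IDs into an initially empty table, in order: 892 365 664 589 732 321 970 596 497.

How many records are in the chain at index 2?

5

Insert 892: h=1, bucket 1 empty → new chain.
Insert 365: h=2, bucket 2 empty → new chain.
Insert 664: h=4, bucket 4 empty → new chain.
Insert 589: h=6, bucket 6 empty → new chain.
Insert 732: h=6, bucket 6 nonempty → append to chain.
Insert 321: h=2, bucket 2 nonempty → append to chain.
Insert 970: h=2, bucket 2 nonempty → append to chain.
Insert 596: h=2, bucket 2 nonempty → append to chain.
Insert 497: h=2, bucket 2 nonempty → append to chain.
Final buckets:
0: ∅
1: 892
2: 365 -> 321 -> 970 -> 596 -> 497
3: ∅
4: 664
5: ∅
6: 589 -> 732
7: ∅
8: ∅
9: ∅
10: ∅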